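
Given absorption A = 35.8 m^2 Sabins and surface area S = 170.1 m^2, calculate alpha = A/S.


Absorption coefficient = absorbed power / incident power
alpha = A / S = 35.8 / 170.1 = 0.21046


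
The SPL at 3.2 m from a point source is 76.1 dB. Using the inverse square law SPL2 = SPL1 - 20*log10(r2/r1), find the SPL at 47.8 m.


r2/r1 = 47.8/3.2 = 14.9375
Correction = 20*log10(14.9375) = 23.4856 dB
SPL2 = 76.1 - 23.4856 = 52.614 dB


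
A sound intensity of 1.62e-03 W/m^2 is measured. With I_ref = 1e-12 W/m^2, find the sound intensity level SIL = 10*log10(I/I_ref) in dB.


I / I_ref = 1.62e-03 / 1e-12 = 1.62e+09
SIL = 10 * log10(1.62e+09) = 92.095 dB


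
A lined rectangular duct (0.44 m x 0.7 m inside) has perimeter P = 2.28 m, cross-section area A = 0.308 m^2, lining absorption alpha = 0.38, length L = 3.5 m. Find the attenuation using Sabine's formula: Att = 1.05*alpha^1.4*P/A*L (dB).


alpha^1.4 = 0.38^1.4 = 0.258046
Attenuation rate = 1.05 * alpha^1.4 * P / A
= 1.05 * 0.258046 * 2.28 / 0.308 = 2.00572 dB/m
Total Att = 2.00572 * 3.5 = 7.02 dB


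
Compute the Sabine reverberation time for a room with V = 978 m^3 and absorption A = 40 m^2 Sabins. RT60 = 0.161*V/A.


RT60 = 0.161 * 978 / 40 = 3.9364 s


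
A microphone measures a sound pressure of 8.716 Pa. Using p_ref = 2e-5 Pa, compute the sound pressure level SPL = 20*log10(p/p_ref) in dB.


p / p_ref = 8.716 / 2e-5 = 435800
SPL = 20 * log10(435800) = 112.79 dB


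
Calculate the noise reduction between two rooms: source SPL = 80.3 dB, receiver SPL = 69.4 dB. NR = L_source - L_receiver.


NR = L_source - L_receiver (difference between source and receiving room levels)
NR = 80.3 - 69.4 = 10.9 dB


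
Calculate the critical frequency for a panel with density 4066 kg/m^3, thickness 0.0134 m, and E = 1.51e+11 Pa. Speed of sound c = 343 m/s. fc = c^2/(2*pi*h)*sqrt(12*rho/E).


12*rho/E = 12*4066/1.51e+11 = 3.23126e-07
sqrt(12*rho/E) = sqrt(3.23126e-07) = 0.000568442
c^2/(2*pi*h) = 343^2/(2*pi*0.0134) = 1.39734e+06
fc = 1.39734e+06 * 0.000568442 = 794.31 Hz


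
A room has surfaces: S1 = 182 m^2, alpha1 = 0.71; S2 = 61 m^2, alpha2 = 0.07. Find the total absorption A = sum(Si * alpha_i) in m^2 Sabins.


182 * 0.71 = 129.22
61 * 0.07 = 4.27
A_total = 129.22 + 4.27 = 133.49 m^2


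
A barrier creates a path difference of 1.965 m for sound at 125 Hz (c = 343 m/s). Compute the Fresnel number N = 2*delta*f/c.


N = 2*delta*f/c = 2*delta/lambda, where lambda = c/f
lambda = 343 / 125 = 2.744 m
N = 2 * 1.965 / 2.744 = 1.4322


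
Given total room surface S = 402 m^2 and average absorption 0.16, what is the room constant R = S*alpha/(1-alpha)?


R = 402 * 0.16 / (1 - 0.16) = 76.571 m^2


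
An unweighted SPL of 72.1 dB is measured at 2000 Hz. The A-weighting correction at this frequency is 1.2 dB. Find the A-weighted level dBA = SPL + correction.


A-weighting table: 2000 Hz -> 1.2 dB correction
SPL_A = SPL + correction = 72.1 + (1.2) = 73.3 dBA


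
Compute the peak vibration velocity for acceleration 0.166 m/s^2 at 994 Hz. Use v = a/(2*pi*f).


omega = 2*pi*f = 2*pi*994 = 6245.49 rad/s
v = a / omega = 0.166 / 6245.49 = 2.6579e-05 m/s


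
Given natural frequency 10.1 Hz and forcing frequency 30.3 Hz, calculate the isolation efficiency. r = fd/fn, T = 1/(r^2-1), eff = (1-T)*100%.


r = 30.3 / 10.1 = 3
r^2 - 1 = 3^2 - 1 = 8
T = 1/8 = 0.125
Efficiency = (1 - 0.125)*100 = 87.5 %


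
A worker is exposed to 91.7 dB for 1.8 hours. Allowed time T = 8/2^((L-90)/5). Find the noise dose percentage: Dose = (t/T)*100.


T_allowed = 8 / 2^((91.7 - 90)/5) = 6.32033 hr
Dose = 1.8 / 6.32033 * 100 = 28.48 %


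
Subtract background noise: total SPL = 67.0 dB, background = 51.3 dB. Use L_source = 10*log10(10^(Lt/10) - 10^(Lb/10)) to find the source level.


10^(67.0/10) = 5.01187e+06
10^(51.3/10) = 134896
Difference = 5.01187e+06 - 134896 = 4.87697e+06
L_source = 10*log10(4.87697e+06) = 66.882 dB


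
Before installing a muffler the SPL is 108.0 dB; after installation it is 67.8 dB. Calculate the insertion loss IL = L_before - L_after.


Insertion loss = SPL without muffler - SPL with muffler
IL = 108.0 - 67.8 = 40.2 dB


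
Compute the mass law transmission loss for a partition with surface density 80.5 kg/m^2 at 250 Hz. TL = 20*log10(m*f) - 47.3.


m * f = 80.5 * 250 = 20125
20*log10(20125) = 86.0747 dB
TL = 86.0747 - 47.3 = 38.775 dB


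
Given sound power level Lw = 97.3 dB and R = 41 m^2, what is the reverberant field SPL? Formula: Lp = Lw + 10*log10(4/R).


4/R = 4/41 = 0.097561
Lp = 97.3 + 10*log10(0.097561) = 87.193 dB


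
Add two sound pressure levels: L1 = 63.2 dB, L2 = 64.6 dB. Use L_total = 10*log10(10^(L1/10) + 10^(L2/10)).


10^(63.2/10) = 2.0893e+06
10^(64.6/10) = 2.88403e+06
Sum = 2.0893e+06 + 2.88403e+06 = 4.97333e+06
L_total = 10*log10(4.97333e+06) = 66.966 dB


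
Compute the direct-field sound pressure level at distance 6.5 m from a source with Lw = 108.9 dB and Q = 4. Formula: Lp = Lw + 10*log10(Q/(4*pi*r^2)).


4*pi*r^2 = 4*pi*6.5^2 = 530.929 m^2
Q / (4*pi*r^2) = 4 / 530.929 = 0.00753396
Lp = 108.9 + 10*log10(0.00753396) = 87.67 dB


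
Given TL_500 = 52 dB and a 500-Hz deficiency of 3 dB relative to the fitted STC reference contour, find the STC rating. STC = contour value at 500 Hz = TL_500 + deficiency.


By ASTM E413, STC = value of the fitted reference contour at 500 Hz.
Contour value at 500 Hz = TL_500 + deficiency = 52 + 3 = 55
STC = 55


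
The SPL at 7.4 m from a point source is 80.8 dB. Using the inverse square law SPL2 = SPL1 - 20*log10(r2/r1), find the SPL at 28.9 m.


r2/r1 = 28.9/7.4 = 3.90541
Correction = 20*log10(3.90541) = 11.8333 dB
SPL2 = 80.8 - 11.8333 = 68.967 dB


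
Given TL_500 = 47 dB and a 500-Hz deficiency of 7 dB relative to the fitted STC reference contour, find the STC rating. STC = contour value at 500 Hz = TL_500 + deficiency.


By ASTM E413, STC = value of the fitted reference contour at 500 Hz.
Contour value at 500 Hz = TL_500 + deficiency = 47 + 7 = 54
STC = 54


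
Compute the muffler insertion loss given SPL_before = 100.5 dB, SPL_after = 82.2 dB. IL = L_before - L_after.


Insertion loss = SPL without muffler - SPL with muffler
IL = 100.5 - 82.2 = 18.3 dB


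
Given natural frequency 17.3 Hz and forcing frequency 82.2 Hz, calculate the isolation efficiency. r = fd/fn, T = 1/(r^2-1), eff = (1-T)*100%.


r = 82.2 / 17.3 = 4.75145
r^2 - 1 = 4.75145^2 - 1 = 21.5763
T = 1/21.5763 = 0.0463471
Efficiency = (1 - 0.0463471)*100 = 95.365 %


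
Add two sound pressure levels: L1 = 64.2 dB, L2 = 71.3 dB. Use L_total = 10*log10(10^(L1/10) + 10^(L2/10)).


10^(64.2/10) = 2.63027e+06
10^(71.3/10) = 1.34896e+07
Sum = 2.63027e+06 + 1.34896e+07 = 1.61199e+07
L_total = 10*log10(1.61199e+07) = 72.074 dB


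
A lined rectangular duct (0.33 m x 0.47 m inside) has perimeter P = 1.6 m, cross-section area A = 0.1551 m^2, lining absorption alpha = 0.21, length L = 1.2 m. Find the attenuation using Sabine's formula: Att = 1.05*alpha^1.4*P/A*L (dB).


alpha^1.4 = 0.21^1.4 = 0.112488
Attenuation rate = 1.05 * alpha^1.4 * P / A
= 1.05 * 0.112488 * 1.6 / 0.1551 = 1.21844 dB/m
Total Att = 1.21844 * 1.2 = 1.4621 dB


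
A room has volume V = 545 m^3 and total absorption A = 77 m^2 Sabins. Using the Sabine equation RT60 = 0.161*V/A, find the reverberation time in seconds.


RT60 = 0.161 * 545 / 77 = 1.1395 s


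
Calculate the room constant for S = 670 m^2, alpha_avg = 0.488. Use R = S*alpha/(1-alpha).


R = 670 * 0.488 / (1 - 0.488) = 638.59 m^2


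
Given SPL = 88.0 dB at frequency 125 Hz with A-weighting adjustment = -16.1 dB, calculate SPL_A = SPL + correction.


A-weighting table: 125 Hz -> -16.1 dB correction
SPL_A = SPL + correction = 88.0 + (-16.1) = 71.9 dBA


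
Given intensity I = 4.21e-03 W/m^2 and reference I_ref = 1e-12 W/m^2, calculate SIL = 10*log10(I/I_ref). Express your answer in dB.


I / I_ref = 4.21e-03 / 1e-12 = 4.21e+09
SIL = 10 * log10(4.21e+09) = 96.243 dB


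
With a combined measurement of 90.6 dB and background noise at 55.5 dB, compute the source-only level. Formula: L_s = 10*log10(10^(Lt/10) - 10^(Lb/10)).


10^(90.6/10) = 1.14815e+09
10^(55.5/10) = 354813
Difference = 1.14815e+09 - 354813 = 1.1478e+09
L_source = 10*log10(1.1478e+09) = 90.599 dB


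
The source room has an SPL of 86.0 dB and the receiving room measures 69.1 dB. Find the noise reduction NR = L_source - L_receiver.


NR = L_source - L_receiver (difference between source and receiving room levels)
NR = 86.0 - 69.1 = 16.9 dB


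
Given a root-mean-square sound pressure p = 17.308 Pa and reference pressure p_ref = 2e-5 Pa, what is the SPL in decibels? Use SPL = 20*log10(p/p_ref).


p / p_ref = 17.308 / 2e-5 = 865400
SPL = 20 * log10(865400) = 118.74 dB


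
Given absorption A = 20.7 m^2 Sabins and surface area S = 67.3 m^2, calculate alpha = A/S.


Absorption coefficient = absorbed power / incident power
alpha = A / S = 20.7 / 67.3 = 0.30758


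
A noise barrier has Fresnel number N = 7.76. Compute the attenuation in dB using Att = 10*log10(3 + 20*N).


3 + 20*N = 3 + 20*7.76 = 158.2
Att = 10*log10(158.2) = 21.992 dB


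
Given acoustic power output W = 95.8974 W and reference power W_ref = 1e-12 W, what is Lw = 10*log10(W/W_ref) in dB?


W / W_ref = 95.8974 / 1e-12 = 9.58974e+13
Lw = 10 * log10(9.58974e+13) = 139.82 dB


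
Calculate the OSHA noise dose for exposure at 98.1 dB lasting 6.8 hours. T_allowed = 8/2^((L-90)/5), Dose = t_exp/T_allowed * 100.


T_allowed = 8 / 2^((98.1 - 90)/5) = 2.60268 hr
Dose = 6.8 / 2.60268 * 100 = 261.27 %


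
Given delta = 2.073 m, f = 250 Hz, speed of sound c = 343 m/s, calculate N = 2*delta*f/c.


N = 2*delta*f/c = 2*delta/lambda, where lambda = c/f
lambda = 343 / 250 = 1.372 m
N = 2 * 2.073 / 1.372 = 3.0219


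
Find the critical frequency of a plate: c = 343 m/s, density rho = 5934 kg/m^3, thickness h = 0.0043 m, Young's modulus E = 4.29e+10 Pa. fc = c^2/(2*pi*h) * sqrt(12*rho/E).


12*rho/E = 12*5934/4.29e+10 = 1.65986e-06
sqrt(12*rho/E) = sqrt(1.65986e-06) = 0.00128836
c^2/(2*pi*h) = 343^2/(2*pi*0.0043) = 4.35452e+06
fc = 4.35452e+06 * 0.00128836 = 5610.2 Hz


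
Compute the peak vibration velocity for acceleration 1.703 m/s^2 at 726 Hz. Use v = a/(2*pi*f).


omega = 2*pi*f = 2*pi*726 = 4561.59 rad/s
v = a / omega = 1.703 / 4561.59 = 0.00037333 m/s


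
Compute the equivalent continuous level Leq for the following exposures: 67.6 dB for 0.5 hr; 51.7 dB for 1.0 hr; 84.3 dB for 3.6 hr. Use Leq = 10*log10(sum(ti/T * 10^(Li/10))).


T_total = 0.5 + 1.0 + 3.6 = 5.1 hr
(0.5/5.1) * 10^(67.6/10) = 564157
(1.0/5.1) * 10^(51.7/10) = 29002.1
(3.6/5.1) * 10^(84.3/10) = 1.89991e+08
Sum = 564157 + 29002.1 + 1.89991e+08 = 1.90584e+08
Leq = 10*log10(1.90584e+08) = 82.801 dB


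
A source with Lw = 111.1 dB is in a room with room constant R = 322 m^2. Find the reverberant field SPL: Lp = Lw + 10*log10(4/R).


4/R = 4/322 = 0.0124224
Lp = 111.1 + 10*log10(0.0124224) = 92.042 dB


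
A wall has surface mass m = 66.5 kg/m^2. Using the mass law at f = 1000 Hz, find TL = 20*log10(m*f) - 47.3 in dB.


m * f = 66.5 * 1000 = 66500
20*log10(66500) = 96.4564 dB
TL = 96.4564 - 47.3 = 49.156 dB


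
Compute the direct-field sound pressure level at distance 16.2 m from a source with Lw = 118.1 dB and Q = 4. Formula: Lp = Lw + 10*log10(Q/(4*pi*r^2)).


4*pi*r^2 = 4*pi*16.2^2 = 3297.92 m^2
Q / (4*pi*r^2) = 4 / 3297.92 = 0.00121289
Lp = 118.1 + 10*log10(0.00121289) = 88.938 dB


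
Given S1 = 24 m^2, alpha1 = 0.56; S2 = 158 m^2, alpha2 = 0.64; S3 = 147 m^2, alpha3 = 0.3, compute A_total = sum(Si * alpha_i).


24 * 0.56 = 13.44
158 * 0.64 = 101.12
147 * 0.3 = 44.1
A_total = 13.44 + 101.12 + 44.1 = 158.66 m^2


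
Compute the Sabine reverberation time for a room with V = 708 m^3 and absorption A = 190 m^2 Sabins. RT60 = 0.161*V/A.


RT60 = 0.161 * 708 / 190 = 0.59994 s


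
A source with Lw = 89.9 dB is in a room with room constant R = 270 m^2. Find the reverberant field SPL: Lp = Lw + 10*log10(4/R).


4/R = 4/270 = 0.0148148
Lp = 89.9 + 10*log10(0.0148148) = 71.607 dB


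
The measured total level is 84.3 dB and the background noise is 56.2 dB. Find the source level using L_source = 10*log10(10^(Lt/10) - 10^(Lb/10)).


10^(84.3/10) = 2.69153e+08
10^(56.2/10) = 416869
Difference = 2.69153e+08 - 416869 = 2.68736e+08
L_source = 10*log10(2.68736e+08) = 84.293 dB


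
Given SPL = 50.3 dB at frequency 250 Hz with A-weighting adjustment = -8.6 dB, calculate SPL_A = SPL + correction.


A-weighting table: 250 Hz -> -8.6 dB correction
SPL_A = SPL + correction = 50.3 + (-8.6) = 41.7 dBA


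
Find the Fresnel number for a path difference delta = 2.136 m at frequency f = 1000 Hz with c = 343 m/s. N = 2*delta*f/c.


N = 2*delta*f/c = 2*delta/lambda, where lambda = c/f
lambda = 343 / 1000 = 0.343 m
N = 2 * 2.136 / 0.343 = 12.455


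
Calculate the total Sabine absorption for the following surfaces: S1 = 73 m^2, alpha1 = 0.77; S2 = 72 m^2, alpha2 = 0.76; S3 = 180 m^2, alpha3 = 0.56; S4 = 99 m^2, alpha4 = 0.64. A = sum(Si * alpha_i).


73 * 0.77 = 56.21
72 * 0.76 = 54.72
180 * 0.56 = 100.8
99 * 0.64 = 63.36
A_total = 56.21 + 54.72 + 100.8 + 63.36 = 275.09 m^2


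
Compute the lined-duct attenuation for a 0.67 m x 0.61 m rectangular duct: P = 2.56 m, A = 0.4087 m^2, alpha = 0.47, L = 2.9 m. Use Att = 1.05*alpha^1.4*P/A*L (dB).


alpha^1.4 = 0.47^1.4 = 0.347486
Attenuation rate = 1.05 * alpha^1.4 * P / A
= 1.05 * 0.347486 * 2.56 / 0.4087 = 2.2854 dB/m
Total Att = 2.2854 * 2.9 = 6.6277 dB


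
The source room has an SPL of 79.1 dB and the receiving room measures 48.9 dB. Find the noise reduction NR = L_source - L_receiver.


NR = L_source - L_receiver (difference between source and receiving room levels)
NR = 79.1 - 48.9 = 30.2 dB


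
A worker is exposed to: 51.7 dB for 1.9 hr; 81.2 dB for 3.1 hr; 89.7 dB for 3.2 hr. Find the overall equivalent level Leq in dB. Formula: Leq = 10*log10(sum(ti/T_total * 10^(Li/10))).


T_total = 1.9 + 3.1 + 3.2 = 8.2 hr
(1.9/8.2) * 10^(51.7/10) = 34272
(3.1/8.2) * 10^(81.2/10) = 4.98365e+07
(3.2/8.2) * 10^(89.7/10) = 3.64197e+08
Sum = 34272 + 4.98365e+07 + 3.64197e+08 = 4.14068e+08
Leq = 10*log10(4.14068e+08) = 86.171 dB


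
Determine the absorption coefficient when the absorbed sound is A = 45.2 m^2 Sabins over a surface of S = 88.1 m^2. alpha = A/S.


Absorption coefficient = absorbed power / incident power
alpha = A / S = 45.2 / 88.1 = 0.51305


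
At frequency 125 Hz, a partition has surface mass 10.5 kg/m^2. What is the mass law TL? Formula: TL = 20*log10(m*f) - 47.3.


m * f = 10.5 * 125 = 1312.5
20*log10(1312.5) = 62.362 dB
TL = 62.362 - 47.3 = 15.062 dB


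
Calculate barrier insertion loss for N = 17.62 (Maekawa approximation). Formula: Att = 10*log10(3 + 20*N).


3 + 20*N = 3 + 20*17.62 = 355.4
Att = 10*log10(355.4) = 25.507 dB


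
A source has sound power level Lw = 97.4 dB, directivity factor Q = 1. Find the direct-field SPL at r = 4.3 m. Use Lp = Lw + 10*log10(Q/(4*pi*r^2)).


4*pi*r^2 = 4*pi*4.3^2 = 232.352 m^2
Q / (4*pi*r^2) = 1 / 232.352 = 0.00430381
Lp = 97.4 + 10*log10(0.00430381) = 73.739 dB


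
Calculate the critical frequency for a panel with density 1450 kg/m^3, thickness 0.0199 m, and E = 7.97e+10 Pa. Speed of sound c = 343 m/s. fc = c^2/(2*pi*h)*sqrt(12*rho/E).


12*rho/E = 12*1450/7.97e+10 = 2.18319e-07
sqrt(12*rho/E) = sqrt(2.18319e-07) = 0.000467246
c^2/(2*pi*h) = 343^2/(2*pi*0.0199) = 940926
fc = 940926 * 0.000467246 = 439.64 Hz


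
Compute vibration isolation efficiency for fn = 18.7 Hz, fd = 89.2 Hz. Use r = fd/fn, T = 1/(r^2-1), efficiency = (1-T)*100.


r = 89.2 / 18.7 = 4.77005
r^2 - 1 = 4.77005^2 - 1 = 21.7534
T = 1/21.7534 = 0.0459698
Efficiency = (1 - 0.0459698)*100 = 95.403 %


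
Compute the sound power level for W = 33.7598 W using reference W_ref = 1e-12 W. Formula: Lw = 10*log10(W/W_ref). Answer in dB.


W / W_ref = 33.7598 / 1e-12 = 3.37598e+13
Lw = 10 * log10(3.37598e+13) = 135.28 dB


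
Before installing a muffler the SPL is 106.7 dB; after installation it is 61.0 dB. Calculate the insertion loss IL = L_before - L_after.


Insertion loss = SPL without muffler - SPL with muffler
IL = 106.7 - 61.0 = 45.7 dB


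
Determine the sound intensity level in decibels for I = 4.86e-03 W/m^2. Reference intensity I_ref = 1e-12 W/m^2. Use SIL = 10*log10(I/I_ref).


I / I_ref = 4.86e-03 / 1e-12 = 4.86e+09
SIL = 10 * log10(4.86e+09) = 96.866 dB


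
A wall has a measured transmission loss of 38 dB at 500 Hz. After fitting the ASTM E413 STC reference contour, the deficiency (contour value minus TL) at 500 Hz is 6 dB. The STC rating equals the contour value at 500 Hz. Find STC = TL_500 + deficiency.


By ASTM E413, STC = value of the fitted reference contour at 500 Hz.
Contour value at 500 Hz = TL_500 + deficiency = 38 + 6 = 44
STC = 44


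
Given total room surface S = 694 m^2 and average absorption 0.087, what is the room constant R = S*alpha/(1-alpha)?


R = 694 * 0.087 / (1 - 0.087) = 66.131 m^2


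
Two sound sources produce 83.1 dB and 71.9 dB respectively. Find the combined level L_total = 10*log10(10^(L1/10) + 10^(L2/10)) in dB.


10^(83.1/10) = 2.04174e+08
10^(71.9/10) = 1.54882e+07
Sum = 2.04174e+08 + 1.54882e+07 = 2.19662e+08
L_total = 10*log10(2.19662e+08) = 83.418 dB


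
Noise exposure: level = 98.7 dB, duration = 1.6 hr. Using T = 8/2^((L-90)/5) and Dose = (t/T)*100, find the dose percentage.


T_allowed = 8 / 2^((98.7 - 90)/5) = 2.39496 hr
Dose = 1.6 / 2.39496 * 100 = 66.807 %


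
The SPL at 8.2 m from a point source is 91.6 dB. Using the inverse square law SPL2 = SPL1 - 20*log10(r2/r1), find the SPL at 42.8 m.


r2/r1 = 42.8/8.2 = 5.21951
Correction = 20*log10(5.21951) = 14.3526 dB
SPL2 = 91.6 - 14.3526 = 77.247 dB


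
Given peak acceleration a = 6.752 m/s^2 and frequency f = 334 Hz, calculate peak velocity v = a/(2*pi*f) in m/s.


omega = 2*pi*f = 2*pi*334 = 2098.58 rad/s
v = a / omega = 6.752 / 2098.58 = 0.0032174 m/s


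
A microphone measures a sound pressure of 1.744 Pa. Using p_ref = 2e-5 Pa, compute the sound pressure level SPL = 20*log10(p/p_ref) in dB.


p / p_ref = 1.744 / 2e-5 = 87200
SPL = 20 * log10(87200) = 98.81 dB


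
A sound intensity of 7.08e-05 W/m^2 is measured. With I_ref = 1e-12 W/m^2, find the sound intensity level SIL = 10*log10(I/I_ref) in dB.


I / I_ref = 7.08e-05 / 1e-12 = 7.08e+07
SIL = 10 * log10(7.08e+07) = 78.5 dB


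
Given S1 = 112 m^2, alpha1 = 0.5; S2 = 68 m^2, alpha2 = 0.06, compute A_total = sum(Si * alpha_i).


112 * 0.5 = 56
68 * 0.06 = 4.08
A_total = 56 + 4.08 = 60.08 m^2


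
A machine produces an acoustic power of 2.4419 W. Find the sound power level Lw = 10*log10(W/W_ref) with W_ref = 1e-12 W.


W / W_ref = 2.4419 / 1e-12 = 2.4419e+12
Lw = 10 * log10(2.4419e+12) = 123.88 dB


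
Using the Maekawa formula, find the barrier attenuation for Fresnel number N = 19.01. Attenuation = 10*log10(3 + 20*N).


3 + 20*N = 3 + 20*19.01 = 383.2
Att = 10*log10(383.2) = 25.834 dB


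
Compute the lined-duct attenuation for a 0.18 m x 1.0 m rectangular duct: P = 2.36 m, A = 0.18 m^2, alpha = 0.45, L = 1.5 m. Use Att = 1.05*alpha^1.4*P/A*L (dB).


alpha^1.4 = 0.45^1.4 = 0.326962
Attenuation rate = 1.05 * alpha^1.4 * P / A
= 1.05 * 0.326962 * 2.36 / 0.18 = 4.50118 dB/m
Total Att = 4.50118 * 1.5 = 6.7518 dB


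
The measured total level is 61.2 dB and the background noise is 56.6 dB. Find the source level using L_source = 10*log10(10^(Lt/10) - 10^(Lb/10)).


10^(61.2/10) = 1.31826e+06
10^(56.6/10) = 457088
Difference = 1.31826e+06 - 457088 = 861172
L_source = 10*log10(861172) = 59.351 dB


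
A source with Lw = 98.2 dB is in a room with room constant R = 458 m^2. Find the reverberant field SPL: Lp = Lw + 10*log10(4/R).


4/R = 4/458 = 0.00873362
Lp = 98.2 + 10*log10(0.00873362) = 77.612 dB


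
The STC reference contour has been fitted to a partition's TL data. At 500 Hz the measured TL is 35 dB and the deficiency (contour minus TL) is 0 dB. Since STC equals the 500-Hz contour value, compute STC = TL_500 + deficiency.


By ASTM E413, STC = value of the fitted reference contour at 500 Hz.
Contour value at 500 Hz = TL_500 + deficiency = 35 + 0 = 35
STC = 35


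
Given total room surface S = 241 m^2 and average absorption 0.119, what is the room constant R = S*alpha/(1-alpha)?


R = 241 * 0.119 / (1 - 0.119) = 32.553 m^2


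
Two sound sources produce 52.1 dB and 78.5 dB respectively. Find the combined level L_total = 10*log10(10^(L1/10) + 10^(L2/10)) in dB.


10^(52.1/10) = 162181
10^(78.5/10) = 7.07946e+07
Sum = 162181 + 7.07946e+07 = 7.09568e+07
L_total = 10*log10(7.09568e+07) = 78.51 dB


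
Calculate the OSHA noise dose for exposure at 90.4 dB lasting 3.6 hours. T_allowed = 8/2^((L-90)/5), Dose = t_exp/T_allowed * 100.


T_allowed = 8 / 2^((90.4 - 90)/5) = 7.56846 hr
Dose = 3.6 / 7.56846 * 100 = 47.566 %


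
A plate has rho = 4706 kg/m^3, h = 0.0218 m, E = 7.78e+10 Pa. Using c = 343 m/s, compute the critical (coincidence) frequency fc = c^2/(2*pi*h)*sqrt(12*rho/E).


12*rho/E = 12*4706/7.78e+10 = 7.25861e-07
sqrt(12*rho/E) = sqrt(7.25861e-07) = 0.000851975
c^2/(2*pi*h) = 343^2/(2*pi*0.0218) = 858918
fc = 858918 * 0.000851975 = 731.78 Hz


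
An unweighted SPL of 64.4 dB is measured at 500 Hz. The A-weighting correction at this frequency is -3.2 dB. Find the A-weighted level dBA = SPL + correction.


A-weighting table: 500 Hz -> -3.2 dB correction
SPL_A = SPL + correction = 64.4 + (-3.2) = 61.2 dBA


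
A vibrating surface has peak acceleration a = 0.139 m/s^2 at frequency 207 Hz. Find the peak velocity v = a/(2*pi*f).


omega = 2*pi*f = 2*pi*207 = 1300.62 rad/s
v = a / omega = 0.139 / 1300.62 = 0.00010687 m/s


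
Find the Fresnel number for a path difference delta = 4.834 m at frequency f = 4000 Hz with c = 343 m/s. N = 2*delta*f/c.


N = 2*delta*f/c = 2*delta/lambda, where lambda = c/f
lambda = 343 / 4000 = 0.08575 m
N = 2 * 4.834 / 0.08575 = 112.75


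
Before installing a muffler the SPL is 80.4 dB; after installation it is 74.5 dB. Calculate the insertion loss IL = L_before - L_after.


Insertion loss = SPL without muffler - SPL with muffler
IL = 80.4 - 74.5 = 5.9 dB


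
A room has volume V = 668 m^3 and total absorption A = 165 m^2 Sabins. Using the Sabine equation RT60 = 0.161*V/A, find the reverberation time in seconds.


RT60 = 0.161 * 668 / 165 = 0.65181 s


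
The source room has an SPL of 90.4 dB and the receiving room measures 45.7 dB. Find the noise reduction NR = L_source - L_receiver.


NR = L_source - L_receiver (difference between source and receiving room levels)
NR = 90.4 - 45.7 = 44.7 dB


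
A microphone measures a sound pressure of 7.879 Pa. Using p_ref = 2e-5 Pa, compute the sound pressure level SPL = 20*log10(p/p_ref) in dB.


p / p_ref = 7.879 / 2e-5 = 393950
SPL = 20 * log10(393950) = 111.91 dB


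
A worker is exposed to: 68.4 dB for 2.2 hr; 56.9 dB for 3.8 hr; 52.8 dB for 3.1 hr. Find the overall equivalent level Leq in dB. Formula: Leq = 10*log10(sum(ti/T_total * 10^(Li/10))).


T_total = 2.2 + 3.8 + 3.1 = 9.1 hr
(2.2/9.1) * 10^(68.4/10) = 1.67256e+06
(3.8/9.1) * 10^(56.9/10) = 204523
(3.1/9.1) * 10^(52.8/10) = 64911.3
Sum = 1.67256e+06 + 204523 + 64911.3 = 1.94199e+06
Leq = 10*log10(1.94199e+06) = 62.882 dB


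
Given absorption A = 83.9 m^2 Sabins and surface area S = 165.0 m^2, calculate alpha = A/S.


Absorption coefficient = absorbed power / incident power
alpha = A / S = 83.9 / 165.0 = 0.50848


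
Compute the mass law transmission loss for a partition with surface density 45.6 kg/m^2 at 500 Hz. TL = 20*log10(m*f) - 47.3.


m * f = 45.6 * 500 = 22800
20*log10(22800) = 87.1587 dB
TL = 87.1587 - 47.3 = 39.859 dB


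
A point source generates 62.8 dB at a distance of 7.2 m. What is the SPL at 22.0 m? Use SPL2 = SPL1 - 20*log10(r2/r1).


r2/r1 = 22.0/7.2 = 3.05556
Correction = 20*log10(3.05556) = 9.70182 dB
SPL2 = 62.8 - 9.70182 = 53.098 dB


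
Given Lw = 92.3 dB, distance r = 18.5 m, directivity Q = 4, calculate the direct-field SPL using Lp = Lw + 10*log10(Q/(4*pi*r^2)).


4*pi*r^2 = 4*pi*18.5^2 = 4300.84 m^2
Q / (4*pi*r^2) = 4 / 4300.84 = 0.000930051
Lp = 92.3 + 10*log10(0.000930051) = 61.985 dB


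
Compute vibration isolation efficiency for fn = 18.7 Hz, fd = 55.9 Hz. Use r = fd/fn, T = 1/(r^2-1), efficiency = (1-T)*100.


r = 55.9 / 18.7 = 2.9893
r^2 - 1 = 2.9893^2 - 1 = 7.93591
T = 1/7.93591 = 0.126009
Efficiency = (1 - 0.126009)*100 = 87.399 %


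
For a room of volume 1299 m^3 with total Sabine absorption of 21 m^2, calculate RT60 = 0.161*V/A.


RT60 = 0.161 * 1299 / 21 = 9.959 s


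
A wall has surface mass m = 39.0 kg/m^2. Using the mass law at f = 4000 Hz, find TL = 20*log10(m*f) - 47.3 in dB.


m * f = 39.0 * 4000 = 156000
20*log10(156000) = 103.862 dB
TL = 103.862 - 47.3 = 56.562 dB


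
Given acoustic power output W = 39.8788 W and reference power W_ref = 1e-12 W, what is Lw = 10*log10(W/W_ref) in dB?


W / W_ref = 39.8788 / 1e-12 = 3.98788e+13
Lw = 10 * log10(3.98788e+13) = 136.01 dB


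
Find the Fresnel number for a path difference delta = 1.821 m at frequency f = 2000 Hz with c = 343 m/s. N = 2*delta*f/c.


N = 2*delta*f/c = 2*delta/lambda, where lambda = c/f
lambda = 343 / 2000 = 0.1715 m
N = 2 * 1.821 / 0.1715 = 21.236


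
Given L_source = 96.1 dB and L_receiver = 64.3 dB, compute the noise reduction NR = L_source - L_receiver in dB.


NR = L_source - L_receiver (difference between source and receiving room levels)
NR = 96.1 - 64.3 = 31.8 dB


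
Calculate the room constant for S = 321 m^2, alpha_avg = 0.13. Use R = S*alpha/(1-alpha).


R = 321 * 0.13 / (1 - 0.13) = 47.966 m^2


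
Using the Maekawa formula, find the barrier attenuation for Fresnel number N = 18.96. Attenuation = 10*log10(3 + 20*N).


3 + 20*N = 3 + 20*18.96 = 382.2
Att = 10*log10(382.2) = 25.823 dB


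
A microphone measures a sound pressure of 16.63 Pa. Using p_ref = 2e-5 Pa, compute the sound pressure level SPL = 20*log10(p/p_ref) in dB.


p / p_ref = 16.63 / 2e-5 = 831500
SPL = 20 * log10(831500) = 118.4 dB


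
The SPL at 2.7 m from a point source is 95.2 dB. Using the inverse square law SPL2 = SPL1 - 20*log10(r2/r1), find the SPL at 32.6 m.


r2/r1 = 32.6/2.7 = 12.0741
Correction = 20*log10(12.0741) = 21.6371 dB
SPL2 = 95.2 - 21.6371 = 73.563 dB


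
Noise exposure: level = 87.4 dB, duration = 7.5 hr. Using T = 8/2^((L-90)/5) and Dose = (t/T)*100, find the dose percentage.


T_allowed = 8 / 2^((87.4 - 90)/5) = 11.4716 hr
Dose = 7.5 / 11.4716 * 100 = 65.379 %


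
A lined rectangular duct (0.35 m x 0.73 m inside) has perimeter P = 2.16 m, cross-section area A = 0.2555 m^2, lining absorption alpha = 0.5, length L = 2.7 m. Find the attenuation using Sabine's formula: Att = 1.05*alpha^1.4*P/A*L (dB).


alpha^1.4 = 0.5^1.4 = 0.378929
Attenuation rate = 1.05 * alpha^1.4 * P / A
= 1.05 * 0.378929 * 2.16 / 0.2555 = 3.36364 dB/m
Total Att = 3.36364 * 2.7 = 9.0818 dB


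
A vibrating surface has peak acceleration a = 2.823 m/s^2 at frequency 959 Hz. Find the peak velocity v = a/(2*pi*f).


omega = 2*pi*f = 2*pi*959 = 6025.57 rad/s
v = a / omega = 2.823 / 6025.57 = 0.0004685 m/s


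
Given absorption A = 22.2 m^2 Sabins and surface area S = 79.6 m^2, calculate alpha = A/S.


Absorption coefficient = absorbed power / incident power
alpha = A / S = 22.2 / 79.6 = 0.27889


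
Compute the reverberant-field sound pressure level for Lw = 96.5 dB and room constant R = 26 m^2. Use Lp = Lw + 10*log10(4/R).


4/R = 4/26 = 0.153846
Lp = 96.5 + 10*log10(0.153846) = 88.371 dB


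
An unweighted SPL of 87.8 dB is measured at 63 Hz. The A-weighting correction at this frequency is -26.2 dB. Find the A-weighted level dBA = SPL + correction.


A-weighting table: 63 Hz -> -26.2 dB correction
SPL_A = SPL + correction = 87.8 + (-26.2) = 61.6 dBA


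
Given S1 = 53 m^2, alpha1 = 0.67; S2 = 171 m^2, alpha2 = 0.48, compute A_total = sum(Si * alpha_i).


53 * 0.67 = 35.51
171 * 0.48 = 82.08
A_total = 35.51 + 82.08 = 117.59 m^2


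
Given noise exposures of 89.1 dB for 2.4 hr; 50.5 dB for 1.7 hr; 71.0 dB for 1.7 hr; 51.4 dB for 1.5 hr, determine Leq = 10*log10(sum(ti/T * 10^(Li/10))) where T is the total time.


T_total = 2.4 + 1.7 + 1.7 + 1.5 = 7.3 hr
(2.4/7.3) * 10^(89.1/10) = 2.67232e+08
(1.7/7.3) * 10^(50.5/10) = 26129.2
(1.7/7.3) * 10^(71.0/10) = 2.93174e+06
(1.5/7.3) * 10^(51.4/10) = 28364.1
Sum = 2.67232e+08 + 26129.2 + 2.93174e+06 + 28364.1 = 2.70218e+08
Leq = 10*log10(2.70218e+08) = 84.317 dB


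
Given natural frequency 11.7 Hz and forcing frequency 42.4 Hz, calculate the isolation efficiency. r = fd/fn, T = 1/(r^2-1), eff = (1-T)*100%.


r = 42.4 / 11.7 = 3.62393
r^2 - 1 = 3.62393^2 - 1 = 12.1329
T = 1/12.1329 = 0.0824205
Efficiency = (1 - 0.0824205)*100 = 91.758 %


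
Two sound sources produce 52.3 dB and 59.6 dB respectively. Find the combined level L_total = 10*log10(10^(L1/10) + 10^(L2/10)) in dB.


10^(52.3/10) = 169824
10^(59.6/10) = 912011
Sum = 169824 + 912011 = 1.08184e+06
L_total = 10*log10(1.08184e+06) = 60.342 dB


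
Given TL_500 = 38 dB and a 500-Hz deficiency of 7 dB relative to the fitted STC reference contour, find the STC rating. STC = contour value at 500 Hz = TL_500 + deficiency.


By ASTM E413, STC = value of the fitted reference contour at 500 Hz.
Contour value at 500 Hz = TL_500 + deficiency = 38 + 7 = 45
STC = 45


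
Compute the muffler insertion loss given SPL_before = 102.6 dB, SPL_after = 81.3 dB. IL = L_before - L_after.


Insertion loss = SPL without muffler - SPL with muffler
IL = 102.6 - 81.3 = 21.3 dB


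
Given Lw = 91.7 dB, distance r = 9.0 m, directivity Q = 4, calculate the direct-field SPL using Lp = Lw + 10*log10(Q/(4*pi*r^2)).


4*pi*r^2 = 4*pi*9.0^2 = 1017.88 m^2
Q / (4*pi*r^2) = 4 / 1017.88 = 0.00392974
Lp = 91.7 + 10*log10(0.00392974) = 67.644 dB


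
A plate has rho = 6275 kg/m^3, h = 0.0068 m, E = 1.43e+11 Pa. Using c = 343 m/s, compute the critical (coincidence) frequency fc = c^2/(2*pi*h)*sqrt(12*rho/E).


12*rho/E = 12*6275/1.43e+11 = 5.26573e-07
sqrt(12*rho/E) = sqrt(5.26573e-07) = 0.000725653
c^2/(2*pi*h) = 343^2/(2*pi*0.0068) = 2.75359e+06
fc = 2.75359e+06 * 0.000725653 = 1998.2 Hz


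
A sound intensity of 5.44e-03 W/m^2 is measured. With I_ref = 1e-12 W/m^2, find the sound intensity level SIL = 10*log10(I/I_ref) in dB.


I / I_ref = 5.44e-03 / 1e-12 = 5.44e+09
SIL = 10 * log10(5.44e+09) = 97.356 dB


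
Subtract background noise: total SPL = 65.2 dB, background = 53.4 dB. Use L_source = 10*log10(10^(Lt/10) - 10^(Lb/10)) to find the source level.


10^(65.2/10) = 3.31131e+06
10^(53.4/10) = 218776
Difference = 3.31131e+06 - 218776 = 3.09253e+06
L_source = 10*log10(3.09253e+06) = 64.903 dB


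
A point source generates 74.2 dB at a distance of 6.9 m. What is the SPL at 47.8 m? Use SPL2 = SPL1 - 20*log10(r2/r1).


r2/r1 = 47.8/6.9 = 6.92754
Correction = 20*log10(6.92754) = 16.8116 dB
SPL2 = 74.2 - 16.8116 = 57.388 dB


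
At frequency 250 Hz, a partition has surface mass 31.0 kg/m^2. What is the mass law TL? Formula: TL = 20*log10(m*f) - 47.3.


m * f = 31.0 * 250 = 7750
20*log10(7750) = 77.786 dB
TL = 77.786 - 47.3 = 30.486 dB


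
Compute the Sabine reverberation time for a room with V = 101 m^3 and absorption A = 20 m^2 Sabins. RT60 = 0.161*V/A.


RT60 = 0.161 * 101 / 20 = 0.81305 s


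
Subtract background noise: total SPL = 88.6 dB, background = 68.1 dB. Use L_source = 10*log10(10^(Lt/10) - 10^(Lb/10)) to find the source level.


10^(88.6/10) = 7.24436e+08
10^(68.1/10) = 6.45654e+06
Difference = 7.24436e+08 - 6.45654e+06 = 7.17979e+08
L_source = 10*log10(7.17979e+08) = 88.561 dB


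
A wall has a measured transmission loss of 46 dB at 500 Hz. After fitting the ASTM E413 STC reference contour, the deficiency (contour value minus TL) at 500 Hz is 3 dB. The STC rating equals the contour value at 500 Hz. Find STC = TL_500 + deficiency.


By ASTM E413, STC = value of the fitted reference contour at 500 Hz.
Contour value at 500 Hz = TL_500 + deficiency = 46 + 3 = 49
STC = 49


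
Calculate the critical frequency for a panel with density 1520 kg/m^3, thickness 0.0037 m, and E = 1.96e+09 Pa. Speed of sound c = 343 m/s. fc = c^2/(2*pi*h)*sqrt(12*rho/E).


12*rho/E = 12*1520/1.96e+09 = 9.30612e-06
sqrt(12*rho/E) = sqrt(9.30612e-06) = 0.00305059
c^2/(2*pi*h) = 343^2/(2*pi*0.0037) = 5.06065e+06
fc = 5.06065e+06 * 0.00305059 = 15438 Hz


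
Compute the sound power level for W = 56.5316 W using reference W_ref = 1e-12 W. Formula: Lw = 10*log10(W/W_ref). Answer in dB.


W / W_ref = 56.5316 / 1e-12 = 5.65316e+13
Lw = 10 * log10(5.65316e+13) = 137.52 dB


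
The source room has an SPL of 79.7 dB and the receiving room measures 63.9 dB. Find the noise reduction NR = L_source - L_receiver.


NR = L_source - L_receiver (difference between source and receiving room levels)
NR = 79.7 - 63.9 = 15.8 dB


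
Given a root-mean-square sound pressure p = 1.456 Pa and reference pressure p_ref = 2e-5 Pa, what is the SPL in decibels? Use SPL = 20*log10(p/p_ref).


p / p_ref = 1.456 / 2e-5 = 72800
SPL = 20 * log10(72800) = 97.243 dB


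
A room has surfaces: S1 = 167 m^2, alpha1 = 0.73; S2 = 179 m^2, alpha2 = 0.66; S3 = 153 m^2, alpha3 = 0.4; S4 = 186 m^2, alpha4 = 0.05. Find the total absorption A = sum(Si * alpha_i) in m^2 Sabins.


167 * 0.73 = 121.91
179 * 0.66 = 118.14
153 * 0.4 = 61.2
186 * 0.05 = 9.3
A_total = 121.91 + 118.14 + 61.2 + 9.3 = 310.55 m^2


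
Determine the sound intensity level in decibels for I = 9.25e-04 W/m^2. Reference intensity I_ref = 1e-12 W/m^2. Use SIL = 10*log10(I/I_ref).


I / I_ref = 9.25e-04 / 1e-12 = 9.25e+08
SIL = 10 * log10(9.25e+08) = 89.661 dB


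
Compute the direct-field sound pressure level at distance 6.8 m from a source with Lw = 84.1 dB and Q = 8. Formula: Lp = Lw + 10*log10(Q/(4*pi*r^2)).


4*pi*r^2 = 4*pi*6.8^2 = 581.069 m^2
Q / (4*pi*r^2) = 8 / 581.069 = 0.0137677
Lp = 84.1 + 10*log10(0.0137677) = 65.489 dB


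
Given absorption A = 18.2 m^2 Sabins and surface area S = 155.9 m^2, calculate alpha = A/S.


Absorption coefficient = absorbed power / incident power
alpha = A / S = 18.2 / 155.9 = 0.11674


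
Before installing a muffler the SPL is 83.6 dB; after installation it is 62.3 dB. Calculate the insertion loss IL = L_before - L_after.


Insertion loss = SPL without muffler - SPL with muffler
IL = 83.6 - 62.3 = 21.3 dB


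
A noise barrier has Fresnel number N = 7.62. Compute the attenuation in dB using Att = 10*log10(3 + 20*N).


3 + 20*N = 3 + 20*7.62 = 155.4
Att = 10*log10(155.4) = 21.915 dB


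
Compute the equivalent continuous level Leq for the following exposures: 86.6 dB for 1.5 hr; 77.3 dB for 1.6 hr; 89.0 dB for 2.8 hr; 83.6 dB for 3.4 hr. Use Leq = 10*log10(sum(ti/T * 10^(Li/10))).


T_total = 1.5 + 1.6 + 2.8 + 3.4 = 9.3 hr
(1.5/9.3) * 10^(86.6/10) = 7.37239e+07
(1.6/9.3) * 10^(77.3/10) = 9.23926e+06
(2.8/9.3) * 10^(89.0/10) = 2.39153e+08
(3.4/9.3) * 10^(83.6/10) = 8.37522e+07
Sum = 7.37239e+07 + 9.23926e+06 + 2.39153e+08 + 8.37522e+07 = 4.05868e+08
Leq = 10*log10(4.05868e+08) = 86.084 dB


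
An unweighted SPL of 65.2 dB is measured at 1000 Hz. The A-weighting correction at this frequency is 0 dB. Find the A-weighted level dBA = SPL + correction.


A-weighting table: 1000 Hz -> 0 dB correction
SPL_A = SPL + correction = 65.2 + (0) = 65.2 dBA


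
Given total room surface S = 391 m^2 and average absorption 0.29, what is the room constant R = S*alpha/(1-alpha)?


R = 391 * 0.29 / (1 - 0.29) = 159.7 m^2


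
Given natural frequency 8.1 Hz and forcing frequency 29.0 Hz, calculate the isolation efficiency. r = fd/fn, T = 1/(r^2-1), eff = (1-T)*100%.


r = 29.0 / 8.1 = 3.58025
r^2 - 1 = 3.58025^2 - 1 = 11.8182
T = 1/11.8182 = 0.0846153
Efficiency = (1 - 0.0846153)*100 = 91.538 %


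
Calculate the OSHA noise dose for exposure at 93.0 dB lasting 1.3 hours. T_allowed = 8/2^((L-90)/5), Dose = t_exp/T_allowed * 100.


T_allowed = 8 / 2^((93.0 - 90)/5) = 5.27803 hr
Dose = 1.3 / 5.27803 * 100 = 24.63 %


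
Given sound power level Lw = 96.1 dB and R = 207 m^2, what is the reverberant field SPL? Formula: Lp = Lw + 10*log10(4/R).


4/R = 4/207 = 0.0193237
Lp = 96.1 + 10*log10(0.0193237) = 78.961 dB


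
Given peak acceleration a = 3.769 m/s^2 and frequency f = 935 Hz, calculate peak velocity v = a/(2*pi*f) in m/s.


omega = 2*pi*f = 2*pi*935 = 5874.78 rad/s
v = a / omega = 3.769 / 5874.78 = 0.00064156 m/s


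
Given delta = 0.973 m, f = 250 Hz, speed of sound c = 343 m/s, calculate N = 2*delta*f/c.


N = 2*delta*f/c = 2*delta/lambda, where lambda = c/f
lambda = 343 / 250 = 1.372 m
N = 2 * 0.973 / 1.372 = 1.4184


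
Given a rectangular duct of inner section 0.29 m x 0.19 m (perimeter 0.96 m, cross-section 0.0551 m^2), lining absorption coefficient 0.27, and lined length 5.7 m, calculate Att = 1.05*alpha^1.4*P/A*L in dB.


alpha^1.4 = 0.27^1.4 = 0.159922
Attenuation rate = 1.05 * alpha^1.4 * P / A
= 1.05 * 0.159922 * 0.96 / 0.0551 = 2.92561 dB/m
Total Att = 2.92561 * 5.7 = 16.676 dB


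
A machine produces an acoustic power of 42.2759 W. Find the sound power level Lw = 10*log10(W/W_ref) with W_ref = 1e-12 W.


W / W_ref = 42.2759 / 1e-12 = 4.22759e+13
Lw = 10 * log10(4.22759e+13) = 136.26 dB


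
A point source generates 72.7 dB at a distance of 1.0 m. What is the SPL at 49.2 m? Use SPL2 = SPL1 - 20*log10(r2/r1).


r2/r1 = 49.2/1.0 = 49.2
Correction = 20*log10(49.2) = 33.8393 dB
SPL2 = 72.7 - 33.8393 = 38.861 dB


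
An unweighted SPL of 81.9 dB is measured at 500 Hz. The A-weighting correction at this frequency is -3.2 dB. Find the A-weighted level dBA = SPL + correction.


A-weighting table: 500 Hz -> -3.2 dB correction
SPL_A = SPL + correction = 81.9 + (-3.2) = 78.7 dBA


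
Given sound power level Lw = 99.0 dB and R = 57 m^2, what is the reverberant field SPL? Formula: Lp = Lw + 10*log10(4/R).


4/R = 4/57 = 0.0701754
Lp = 99.0 + 10*log10(0.0701754) = 87.462 dB


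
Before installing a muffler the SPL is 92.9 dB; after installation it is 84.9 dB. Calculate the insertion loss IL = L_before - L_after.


Insertion loss = SPL without muffler - SPL with muffler
IL = 92.9 - 84.9 = 8 dB


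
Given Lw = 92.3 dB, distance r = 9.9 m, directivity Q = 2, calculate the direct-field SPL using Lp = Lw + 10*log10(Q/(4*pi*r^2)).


4*pi*r^2 = 4*pi*9.9^2 = 1231.63 m^2
Q / (4*pi*r^2) = 2 / 1231.63 = 0.00162386
Lp = 92.3 + 10*log10(0.00162386) = 64.405 dB


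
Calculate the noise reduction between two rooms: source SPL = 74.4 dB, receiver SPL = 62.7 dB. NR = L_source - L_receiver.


NR = L_source - L_receiver (difference between source and receiving room levels)
NR = 74.4 - 62.7 = 11.7 dB


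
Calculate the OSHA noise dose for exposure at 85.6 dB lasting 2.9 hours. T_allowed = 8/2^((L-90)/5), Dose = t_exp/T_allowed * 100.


T_allowed = 8 / 2^((85.6 - 90)/5) = 14.723 hr
Dose = 2.9 / 14.723 * 100 = 19.697 %


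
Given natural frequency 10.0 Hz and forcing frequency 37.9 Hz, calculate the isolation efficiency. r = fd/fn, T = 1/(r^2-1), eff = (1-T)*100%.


r = 37.9 / 10.0 = 3.79
r^2 - 1 = 3.79^2 - 1 = 13.3641
T = 1/13.3641 = 0.0748273
Efficiency = (1 - 0.0748273)*100 = 92.517 %


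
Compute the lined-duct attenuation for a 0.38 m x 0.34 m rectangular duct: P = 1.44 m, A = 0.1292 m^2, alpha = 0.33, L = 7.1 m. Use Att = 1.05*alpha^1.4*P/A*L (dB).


alpha^1.4 = 0.33^1.4 = 0.211797
Attenuation rate = 1.05 * alpha^1.4 * P / A
= 1.05 * 0.211797 * 1.44 / 0.1292 = 2.47862 dB/m
Total Att = 2.47862 * 7.1 = 17.598 dB
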